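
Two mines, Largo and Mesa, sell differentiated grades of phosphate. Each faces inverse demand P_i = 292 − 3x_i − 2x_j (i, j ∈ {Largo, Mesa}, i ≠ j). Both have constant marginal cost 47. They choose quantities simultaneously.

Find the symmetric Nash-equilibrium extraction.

30.625

Mine Largo's profit: π = x_{Largo}(292 − 3x_{Largo} − 2x_{Mesa}) − 47x_{Largo}.
∂π/∂x_{Largo} = 245 − 6x_{Largo} − 2x_{Mesa} = 0 ⇒ x_{Largo} = 245/6 − (1/3)x_{Mesa}.
The game is symmetric, so in equilibrium x_{Mesa} = x_{Largo}: the reaction function gives (4/3)x_{Largo} = 245/6, hence x_{Largo} = 30.625.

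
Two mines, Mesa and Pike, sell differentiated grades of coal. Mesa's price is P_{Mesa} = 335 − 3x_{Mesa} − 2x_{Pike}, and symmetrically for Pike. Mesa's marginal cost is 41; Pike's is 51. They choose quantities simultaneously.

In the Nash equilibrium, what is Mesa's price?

Mine Mesa's profit: π = x_{Mesa}(335 − 3x_{Mesa} − 2x_{Pike}) − 41x_{Mesa}.
∂π/∂x_{Mesa} = 294 − 6x_{Mesa} − 2x_{Pike} = 0 ⇒ x_{Mesa} = 49 − (1/3)x_{Pike}.
Similarly x_{Pike} = 142/3 − (1/3)x_{Mesa}.
Substituting the second reaction function into the first: x_{Mesa} = 49 − (1/3)(142/3 − (1/3)x_{Mesa}), which gives (8/9)x_{Mesa} = 299/9 ⇒ x_{Mesa} = 37.375.
Then x_{Pike} = 142/3 − (1/3)·37.375 = 34.875.
P_{Mesa} = 335 − 3·37.375 − 2·34.875 = 153.125.

153.125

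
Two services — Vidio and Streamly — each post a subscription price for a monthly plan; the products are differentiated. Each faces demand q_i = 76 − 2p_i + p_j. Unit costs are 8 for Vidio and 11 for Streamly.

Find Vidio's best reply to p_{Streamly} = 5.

24.25

Vidio's profit: π = (p_{Vidio} − 8)(76 − 2p_{Vidio} + p_{Streamly}).
∂π/∂p_{Vidio} = 92 − 4p_{Vidio} + p_{Streamly} = 0 ⇒ p_{Vidio} = 23 + 0.25p_{Streamly}.
At p_{Streamly} = 5: p_{Vidio} = 23 + 0.25·5 = 24.25.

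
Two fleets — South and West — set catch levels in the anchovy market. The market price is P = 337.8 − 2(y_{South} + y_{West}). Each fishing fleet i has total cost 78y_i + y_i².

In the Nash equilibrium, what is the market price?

207.9

Fishing fleet South's profit: π = y_{South}(337.8 − 2(y_{South} + y_{West})) − 78y_{South} − y_{South}².
∂π/∂y_{South} = 259.8 − 6y_{South} − 2y_{West} = 0, so y_{South} = 43.3 − (1/3)y_{West}.
Setting y_{South} = y_{West} in the reaction function: y_{South} = 43.3 − (1/3)y_{South}, so y_{South} = 43.3 / (4/3) = 32.475.
Equilibrium price: P = 337.8 − 2·64.95 = 207.9.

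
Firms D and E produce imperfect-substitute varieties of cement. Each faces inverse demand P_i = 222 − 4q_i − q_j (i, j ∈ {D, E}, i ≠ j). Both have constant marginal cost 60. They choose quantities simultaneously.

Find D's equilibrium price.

Firm D's profit: π = q_D(222 − 4q_D − q_E) − 60q_D.
∂π/∂q_D = 162 − 8q_D − q_E = 0 ⇒ q_D = 20.25 − 0.125q_E.
Setting q_D = q_E in the reaction function: q_D = 20.25 − 0.125q_D, so q_D = 20.25 / 1.125 = 18.
P_D = 222 − 4·18 − 18 = 132.

132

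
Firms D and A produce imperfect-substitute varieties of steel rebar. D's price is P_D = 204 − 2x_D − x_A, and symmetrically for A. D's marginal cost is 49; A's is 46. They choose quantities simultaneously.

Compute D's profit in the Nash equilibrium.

Firm D's profit: π = x_D(204 − 2x_D − x_A) − 49x_D.
∂π/∂x_D = 155 − 4x_D − x_A = 0 ⇒ x_D = 38.75 − 0.25x_A.
Similarly x_A = 39.5 − 0.25x_D.
Solving the two reaction functions simultaneously: (1 − (−0.25)(−0.25))x_D = 38.75 − 0.25·39.5, so 0.9375x_D = 28.875 and x_D = 30.8.
Then x_A = 39.5 − 0.25·30.8 = 31.8.
P_D = 204 − 2·30.8 − 31.8 = 110.6.
Profit = (110.6 − 49)·30.8 = 1897.28.

1897.28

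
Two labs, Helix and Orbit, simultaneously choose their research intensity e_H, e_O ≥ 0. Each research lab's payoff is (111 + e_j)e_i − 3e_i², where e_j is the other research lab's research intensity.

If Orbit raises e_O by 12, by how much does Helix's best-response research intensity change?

Helix's payoff is (111 + e_O)e_H − 3e_H².
∂π/∂e_H = 111 + e_O − 6e_H = 0, so e_H = 18.5 + (1/6)e_O.
The reaction-function slope is 1/6, so a 12-unit rise in e_O moves e_H by 1/6 × 12 = 2. Helix's best response rises — the actions are strategic complements.

2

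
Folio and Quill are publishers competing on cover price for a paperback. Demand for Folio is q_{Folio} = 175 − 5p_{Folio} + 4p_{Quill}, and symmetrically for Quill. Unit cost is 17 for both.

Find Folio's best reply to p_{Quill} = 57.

48.8

Folio's profit: π = (p_{Folio} − 17)(175 − 5p_{Folio} + 4p_{Quill}).
∂π/∂p_{Folio} = 260 − 10p_{Folio} + 4p_{Quill} = 0 ⇒ p_{Folio} = 26 + 0.4p_{Quill}.
At p_{Quill} = 57: p_{Folio} = 26 + 0.4·57 = 48.8.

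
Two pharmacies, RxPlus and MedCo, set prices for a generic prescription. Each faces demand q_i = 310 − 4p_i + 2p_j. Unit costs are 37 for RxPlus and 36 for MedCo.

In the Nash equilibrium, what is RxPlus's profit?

RxPlus's profit: π = (p_{RxPlus} − 37)(310 − 4p_{RxPlus} + 2p_{MedCo}).
∂π/∂p_{RxPlus} = 458 − 8p_{RxPlus} + 2p_{MedCo} = 0 ⇒ p_{RxPlus} = 57.25 + 0.25p_{MedCo}.
Similarly p_{MedCo} = 56.75 + 0.25p_{RxPlus}.
Solving the two reaction functions simultaneously: (1 − (0.25)(0.25))p_{RxPlus} = 57.25 + 0.25·56.75, so 0.9375p_{RxPlus} = 71.4375 and p_{RxPlus} = 76.2.
Then p_{MedCo} = 56.75 + 0.25·76.2 = 75.8.
q_{RxPlus} = 310 − 4·76.2 + 2·75.8 = 156.8.
Profit = (76.2 − 37)·156.8 = 6146.56.

6146.56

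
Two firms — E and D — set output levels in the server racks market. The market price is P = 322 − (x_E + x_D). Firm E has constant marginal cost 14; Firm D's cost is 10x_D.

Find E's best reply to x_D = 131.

88.5

Firm E's profit: π = x_E(322 − (x_E + x_D)) − 14x_E.
∂π/∂x_E = 308 − 2x_E − x_D = 0, so x_E = 154 − 0.5x_D.
At x_D = 131: x_E = 154 − 0.5·131 = 88.5.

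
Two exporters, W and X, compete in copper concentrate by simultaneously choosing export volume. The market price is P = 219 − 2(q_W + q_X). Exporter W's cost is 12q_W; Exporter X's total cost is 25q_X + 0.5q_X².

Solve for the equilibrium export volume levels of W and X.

Exporter W's profit: π = q_W(219 − 2(q_W + q_X)) − 12q_W.
∂π/∂q_W = 207 − 4q_W − 2q_X = 0, so q_W = 51.75 − 0.5q_X.
For X: ∂π/∂q_X = 194 − 5q_X − 2q_W = 0 ⇒ q_X = 38.8 − 0.4q_W.
Substituting the second reaction function into the first: q_W = 51.75 − 0.5(38.8 − 0.4q_W), which gives 0.8q_W = 32.35 ⇒ q_W = 40.4375.
Then q_X = 38.8 − 0.4·40.4375 = 22.625.

40.4375, 22.625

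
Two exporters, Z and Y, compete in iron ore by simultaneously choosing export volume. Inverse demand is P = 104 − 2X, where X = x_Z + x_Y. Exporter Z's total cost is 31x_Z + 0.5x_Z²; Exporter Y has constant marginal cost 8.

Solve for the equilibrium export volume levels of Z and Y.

6.25, 20.875

Exporter Z's profit: π = x_Z(104 − 2(x_Z + x_Y)) − 31x_Z − 0.5x_Z².
∂π/∂x_Z = 73 − 5x_Z − 2x_Y = 0, so x_Z = 14.6 − 0.4x_Y.
For Y: ∂π/∂x_Y = 96 − 4x_Y − 2x_Z = 0 ⇒ x_Y = 24 − 0.5x_Z.
Plugging x_Y into Z's best response: x_Z = 14.6 − 0.4(24 − 0.5x_Z) ⇒ 0.8x_Z = 5, so x_Z = 6.25.
Then x_Y = 24 − 0.5·6.25 = 20.875.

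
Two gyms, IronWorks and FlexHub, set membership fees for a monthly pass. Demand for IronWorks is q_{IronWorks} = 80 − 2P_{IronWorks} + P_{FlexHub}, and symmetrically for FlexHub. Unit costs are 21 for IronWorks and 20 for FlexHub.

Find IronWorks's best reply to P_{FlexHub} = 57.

IronWorks's profit: π = (P_{IronWorks} − 21)(80 − 2P_{IronWorks} + P_{FlexHub}).
∂π/∂P_{IronWorks} = 122 − 4P_{IronWorks} + P_{FlexHub} = 0 ⇒ P_{IronWorks} = 30.5 + 0.25P_{FlexHub}.
At P_{FlexHub} = 57: P_{IronWorks} = 30.5 + 0.25·57 = 44.75.

44.75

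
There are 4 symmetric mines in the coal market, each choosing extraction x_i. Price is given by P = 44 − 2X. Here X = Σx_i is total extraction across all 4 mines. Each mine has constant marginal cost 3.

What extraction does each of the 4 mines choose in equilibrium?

4.1

A representative mine's profit is π_i = x_i(44 − 2X) − 3x_i, with X = x_i + Σ_{j≠i} x_j.
First-order condition: 41 − 4x_i − 2Σ_{j≠i} x_j = 0.
Imposing symmetry (x_j = x for all j) turns Σ_{j≠i} x_j into 3x, so 41 = 10x and x = 4.1.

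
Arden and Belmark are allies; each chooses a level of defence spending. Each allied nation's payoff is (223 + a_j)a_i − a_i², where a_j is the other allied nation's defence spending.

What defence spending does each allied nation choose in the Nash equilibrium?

223

Arden's payoff is (223 + a_B)a_A − a_A².
∂π/∂a_A = 223 + a_B − 2a_A = 0, so a_A = 111.5 + 0.5a_B.
By symmetry a_B = a_A; substituting into the reaction function, 0.5a_A = 111.5 and a_A = 223.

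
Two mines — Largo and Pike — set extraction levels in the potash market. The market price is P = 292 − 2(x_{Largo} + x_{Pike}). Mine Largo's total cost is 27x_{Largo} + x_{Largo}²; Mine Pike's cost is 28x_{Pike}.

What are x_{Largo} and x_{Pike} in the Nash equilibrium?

Mine Largo's profit: π = x_{Largo}(292 − 2(x_{Largo} + x_{Pike})) − 27x_{Largo} − x_{Largo}².
∂π/∂x_{Largo} = 265 − 6x_{Largo} − 2x_{Pike} = 0, so x_{Largo} = 265/6 − (1/3)x_{Pike}.
For Pike: ∂π/∂x_{Pike} = 264 − 4x_{Pike} − 2x_{Largo} = 0 ⇒ x_{Pike} = 66 − 0.5x_{Largo}.
Solving the two reaction functions simultaneously: (1 − (−1/3)(−0.5))x_{Largo} = 265/6 − (1/3)·66, so (5/6)x_{Largo} = 133/6 and x_{Largo} = 26.6.
Then x_{Pike} = 66 − 0.5·26.6 = 52.7.

26.6, 52.7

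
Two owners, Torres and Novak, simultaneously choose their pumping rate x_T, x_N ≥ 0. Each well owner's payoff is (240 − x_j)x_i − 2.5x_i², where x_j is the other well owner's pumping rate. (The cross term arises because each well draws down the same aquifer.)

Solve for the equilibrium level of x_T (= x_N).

Torres's payoff is (240 − x_N)x_T − 2.5x_T².
∂π/∂x_T = 240 − x_N − 5x_T = 0, so x_T = 48 − 0.2x_N.
The game is symmetric, so in equilibrium x_N = x_T: the reaction function gives 1.2x_T = 48, hence x_T = 40.

40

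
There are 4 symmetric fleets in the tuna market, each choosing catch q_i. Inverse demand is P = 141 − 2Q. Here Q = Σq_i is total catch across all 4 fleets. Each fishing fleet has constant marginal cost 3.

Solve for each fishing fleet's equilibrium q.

A representative fishing fleet's profit is π_i = q_i(141 − 2Q) − 3q_i, with Q = q_i + Σ_{j≠i} q_j.
First-order condition: 138 − 4q_i − 2Σ_{j≠i} q_j = 0.
Imposing symmetry (q_j = q for all j) turns Σ_{j≠i} q_j into 3q, so 138 = 10q and q = 13.8.

13.8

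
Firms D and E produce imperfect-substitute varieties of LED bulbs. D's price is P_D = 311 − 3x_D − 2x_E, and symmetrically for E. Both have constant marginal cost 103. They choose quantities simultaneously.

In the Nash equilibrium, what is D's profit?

2028

Firm D's profit: π = x_D(311 − 3x_D − 2x_E) − 103x_D.
∂π/∂x_D = 208 − 6x_D − 2x_E = 0 ⇒ x_D = 104/3 − (1/3)x_E.
Setting x_D = x_E in the reaction function: x_D = 104/3 − (1/3)x_D, so x_D = (104/3) / (4/3) = 26.
P_D = 311 − 3·26 − 2·26 = 181.
Profit = (181 − 103)·26 = 2028.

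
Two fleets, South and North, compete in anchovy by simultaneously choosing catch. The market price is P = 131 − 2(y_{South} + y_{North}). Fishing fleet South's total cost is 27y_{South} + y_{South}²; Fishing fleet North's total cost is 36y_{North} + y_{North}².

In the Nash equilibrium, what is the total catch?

Fishing fleet South's profit: π = y_{South}(131 − 2(y_{South} + y_{North})) − 27y_{South} − y_{South}².
∂π/∂y_{South} = 104 − 6y_{South} − 2y_{North} = 0, so y_{South} = 52/3 − (1/3)y_{North}.
By the same steps for North: y_{North} = 95/6 − (1/3)y_{South}.
Plugging y_{North} into South's best response: y_{South} = 52/3 − (1/3)(95/6 − (1/3)y_{South}) ⇒ (8/9)y_{South} = 217/18, so y_{South} = 13.5625.
Then y_{North} = 95/6 − (1/3)·13.5625 = 11.3125.
Total catch: 13.5625 + 11.3125 = 24.875.

24.875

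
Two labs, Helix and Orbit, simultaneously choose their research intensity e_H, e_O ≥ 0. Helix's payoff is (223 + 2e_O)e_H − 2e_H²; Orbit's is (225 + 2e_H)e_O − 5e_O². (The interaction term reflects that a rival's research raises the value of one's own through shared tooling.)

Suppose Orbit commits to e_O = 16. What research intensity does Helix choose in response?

Expanding Helix's payoff: 223e_H + 2e_Oe_H − 2e_H².
∂π/∂e_H = 223 + 2e_O − 4e_H = 0, so e_H = 55.75 + 0.5e_O.
At e_O = 16: e_H = 55.75 + 0.5·16 = 63.75.

63.75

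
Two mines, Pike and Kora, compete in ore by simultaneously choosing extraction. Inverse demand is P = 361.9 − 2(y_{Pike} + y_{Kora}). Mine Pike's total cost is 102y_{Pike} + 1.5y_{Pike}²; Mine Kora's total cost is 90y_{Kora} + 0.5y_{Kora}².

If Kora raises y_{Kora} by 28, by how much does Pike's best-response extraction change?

-8

Mine Pike's profit: π = y_{Pike}(361.9 − 2(y_{Pike} + y_{Kora})) − 102y_{Pike} − 1.5y_{Pike}².
∂π/∂y_{Pike} = 259.9 − 7y_{Pike} − 2y_{Kora} = 0, so y_{Pike} = 2599/70 − (2/7)y_{Kora}.
The reaction-function slope is −2/7, so a 28-unit rise in y_{Kora} moves y_{Pike} by −2/7 × 28 = −8. Pike's best response falls — the actions are strategic substitutes.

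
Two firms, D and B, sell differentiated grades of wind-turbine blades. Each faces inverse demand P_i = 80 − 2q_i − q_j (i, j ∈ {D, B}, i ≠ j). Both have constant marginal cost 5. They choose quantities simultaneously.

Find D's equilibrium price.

Firm D's profit: π = q_D(80 − 2q_D − q_B) − 5q_D.
∂π/∂q_D = 75 − 4q_D − q_B = 0 ⇒ q_D = 18.75 − 0.25q_B.
Setting q_D = q_B in the reaction function: q_D = 18.75 − 0.25q_D, so q_D = 18.75 / 1.25 = 15.
P_D = 80 − 2·15 − 15 = 35.

35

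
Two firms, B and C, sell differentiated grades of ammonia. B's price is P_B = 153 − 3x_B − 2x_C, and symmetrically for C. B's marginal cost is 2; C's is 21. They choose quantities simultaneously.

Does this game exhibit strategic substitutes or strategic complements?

strategic substitutes

Firm B's profit: π = x_B(153 − 3x_B − 2x_C) − 2x_B.
∂π/∂x_B = 151 − 6x_B − 2x_C = 0 ⇒ x_B = 151/6 − (1/3)x_C.
The best-response slope dx_B/dx_C = −1/3 < 0: the reaction function is downward-sloping, so the choices are strategic substitutes.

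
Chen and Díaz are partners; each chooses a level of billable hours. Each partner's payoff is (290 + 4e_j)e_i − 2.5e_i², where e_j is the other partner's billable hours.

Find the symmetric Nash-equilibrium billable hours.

290

Chen's payoff is (290 + 4e_D)e_C − 2.5e_C².
∂π/∂e_C = 290 + 4e_D − 5e_C = 0, so e_C = 58 + 0.8e_D.
Setting e_C = e_D in the reaction function: e_C = 58 + 0.8e_C, so e_C = 58 / 0.2 = 290.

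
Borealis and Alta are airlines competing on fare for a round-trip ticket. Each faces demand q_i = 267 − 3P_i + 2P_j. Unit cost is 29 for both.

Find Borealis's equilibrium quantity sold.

178.5

Borealis's profit: π = (P_{Borealis} − 29)(267 − 3P_{Borealis} + 2P_{Alta}).
∂π/∂P_{Borealis} = 354 − 6P_{Borealis} + 2P_{Alta} = 0 ⇒ P_{Borealis} = 59 + (1/3)P_{Alta}.
Setting P_{Borealis} = P_{Alta} in the reaction function: P_{Borealis} = 59 + (1/3)P_{Borealis}, so P_{Borealis} = 59 / (2/3) = 88.5.
q_{Borealis} = 267 − 3·88.5 + 2·88.5 = 178.5.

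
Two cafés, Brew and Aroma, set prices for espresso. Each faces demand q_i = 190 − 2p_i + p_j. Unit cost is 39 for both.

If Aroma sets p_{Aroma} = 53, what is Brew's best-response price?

Brew's profit: π = (p_{Brew} − 39)(190 − 2p_{Brew} + p_{Aroma}).
∂π/∂p_{Brew} = 268 − 4p_{Brew} + p_{Aroma} = 0 ⇒ p_{Brew} = 67 + 0.25p_{Aroma}.
At p_{Aroma} = 53: p_{Brew} = 67 + 0.25·53 = 80.25.

80.25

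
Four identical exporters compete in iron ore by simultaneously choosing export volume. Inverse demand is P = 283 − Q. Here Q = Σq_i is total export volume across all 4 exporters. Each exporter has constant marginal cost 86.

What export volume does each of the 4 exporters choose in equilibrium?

39.4

A representative exporter's profit is π_i = q_i(283 − Q) − 86q_i, with Q = q_i + Σ_{j≠i} q_j.
First-order condition: 197 − 2q_i − Σ_{j≠i} q_j = 0.
In a symmetric equilibrium every exporter chooses the same q, so Σ_{j≠i} q_j = 3q. The condition becomes 197 − 5q = 0, giving q = 197/5 = 39.4.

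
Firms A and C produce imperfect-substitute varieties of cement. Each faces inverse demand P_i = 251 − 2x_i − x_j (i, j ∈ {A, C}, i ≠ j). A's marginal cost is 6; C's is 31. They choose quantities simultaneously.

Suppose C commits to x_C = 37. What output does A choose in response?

52

Firm A's profit: π = x_A(251 − 2x_A − x_C) − 6x_A.
∂π/∂x_A = 245 − 4x_A − x_C = 0 ⇒ x_A = 61.25 − 0.25x_C.
At x_C = 37: x_A = 61.25 − 0.25·37 = 52.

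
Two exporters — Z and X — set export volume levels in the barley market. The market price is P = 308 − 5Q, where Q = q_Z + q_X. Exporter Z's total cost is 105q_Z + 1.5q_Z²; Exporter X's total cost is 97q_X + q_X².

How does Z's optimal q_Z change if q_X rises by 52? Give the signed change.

Exporter Z's profit: π = q_Z(308 − 5(q_Z + q_X)) − 105q_Z − 1.5q_Z².
∂π/∂q_Z = 203 − 13q_Z − 5q_X = 0, so q_Z = 203/13 − (5/13)q_X.
The reaction-function slope is −5/13, so a 52-unit rise in q_X moves q_Z by −5/13 × 52 = −20. Z's best response falls — the actions are strategic substitutes.

-20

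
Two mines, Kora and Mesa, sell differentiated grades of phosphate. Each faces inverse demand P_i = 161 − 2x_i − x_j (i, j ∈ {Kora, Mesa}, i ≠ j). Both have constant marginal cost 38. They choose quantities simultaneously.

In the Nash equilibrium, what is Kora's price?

Mine Kora's profit: π = x_{Kora}(161 − 2x_{Kora} − x_{Mesa}) − 38x_{Kora}.
∂π/∂x_{Kora} = 123 − 4x_{Kora} − x_{Mesa} = 0 ⇒ x_{Kora} = 30.75 − 0.25x_{Mesa}.
Setting x_{Kora} = x_{Mesa} in the reaction function: x_{Kora} = 30.75 − 0.25x_{Kora}, so x_{Kora} = 30.75 / 1.25 = 24.6.
P_{Kora} = 161 − 2·24.6 − 24.6 = 87.2.

87.2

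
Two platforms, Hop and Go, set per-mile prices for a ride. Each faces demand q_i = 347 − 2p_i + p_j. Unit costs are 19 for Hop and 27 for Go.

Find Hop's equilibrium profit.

Hop's profit: π = (p_{Hop} − 19)(347 − 2p_{Hop} + p_{Go}).
∂π/∂p_{Hop} = 385 − 4p_{Hop} + p_{Go} = 0 ⇒ p_{Hop} = 96.25 + 0.25p_{Go}.
Similarly p_{Go} = 100.25 + 0.25p_{Hop}.
Plugging p_{Go} into Hop's best response: p_{Hop} = 96.25 + 0.25(100.25 + 0.25p_{Hop}) ⇒ 0.9375p_{Hop} = 121.3125, so p_{Hop} = 129.4.
Then p_{Go} = 100.25 + 0.25·129.4 = 132.6.
q_{Hop} = 347 − 2·129.4 + 132.6 = 220.8.
Profit = (129.4 − 19)·220.8 = 24376.32.

24376.32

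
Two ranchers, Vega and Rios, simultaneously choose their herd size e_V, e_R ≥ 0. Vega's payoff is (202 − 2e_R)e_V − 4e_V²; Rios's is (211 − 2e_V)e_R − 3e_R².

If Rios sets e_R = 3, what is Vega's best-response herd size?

Expanding Vega's payoff: 202e_V − 2e_Re_V − 4e_V².
∂π/∂e_V = 202 − 2e_R − 8e_V = 0, so e_V = 25.25 − 0.25e_R.
At e_R = 3: e_V = 25.25 − 0.25·3 = 24.5.

24.5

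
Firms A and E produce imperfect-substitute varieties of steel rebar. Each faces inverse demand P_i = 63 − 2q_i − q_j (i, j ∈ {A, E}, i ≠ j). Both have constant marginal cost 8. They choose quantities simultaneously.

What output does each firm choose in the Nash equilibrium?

Firm A's profit: π = q_A(63 − 2q_A − q_E) − 8q_A.
∂π/∂q_A = 55 − 4q_A − q_E = 0 ⇒ q_A = 13.75 − 0.25q_E.
The game is symmetric, so in equilibrium q_E = q_A: the reaction function gives 1.25q_A = 13.75, hence q_A = 11.

11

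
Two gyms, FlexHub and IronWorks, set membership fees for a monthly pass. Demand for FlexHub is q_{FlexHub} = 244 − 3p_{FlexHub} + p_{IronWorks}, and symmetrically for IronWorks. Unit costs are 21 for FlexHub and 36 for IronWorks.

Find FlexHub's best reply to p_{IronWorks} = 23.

55

FlexHub's profit: π = (p_{FlexHub} − 21)(244 − 3p_{FlexHub} + p_{IronWorks}).
∂π/∂p_{FlexHub} = 307 − 6p_{FlexHub} + p_{IronWorks} = 0 ⇒ p_{FlexHub} = 307/6 + (1/6)p_{IronWorks}.
At p_{IronWorks} = 23: p_{FlexHub} = 307/6 + (1/6)·23 = 55.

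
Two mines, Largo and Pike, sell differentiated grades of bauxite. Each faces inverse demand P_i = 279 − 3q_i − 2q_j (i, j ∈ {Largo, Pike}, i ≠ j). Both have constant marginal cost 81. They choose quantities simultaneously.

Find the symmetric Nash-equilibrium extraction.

Mine Largo's profit: π = q_{Largo}(279 − 3q_{Largo} − 2q_{Pike}) − 81q_{Largo}.
∂π/∂q_{Largo} = 198 − 6q_{Largo} − 2q_{Pike} = 0 ⇒ q_{Largo} = 33 − (1/3)q_{Pike}.
By symmetry q_{Pike} = q_{Largo}; substituting into the reaction function, (4/3)q_{Largo} = 33 and q_{Largo} = 24.75.

24.75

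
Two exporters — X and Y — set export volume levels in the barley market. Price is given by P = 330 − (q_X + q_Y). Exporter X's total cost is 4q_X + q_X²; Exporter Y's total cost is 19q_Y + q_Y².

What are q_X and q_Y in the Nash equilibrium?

66.2, 61.2

Exporter X's profit: π = q_X(330 − (q_X + q_Y)) − 4q_X − q_X².
∂π/∂q_X = 326 − 4q_X − q_Y = 0, so q_X = 81.5 − 0.25q_Y.
By the same steps for Y: q_Y = 77.75 − 0.25q_X.
Plugging q_Y into X's best response: q_X = 81.5 − 0.25(77.75 − 0.25q_X) ⇒ 0.9375q_X = 62.0625, so q_X = 66.2.
Then q_Y = 77.75 − 0.25·66.2 = 61.2.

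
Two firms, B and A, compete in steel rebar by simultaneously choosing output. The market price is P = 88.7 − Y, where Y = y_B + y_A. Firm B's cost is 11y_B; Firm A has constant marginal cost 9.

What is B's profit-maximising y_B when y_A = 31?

23.35

Firm B's profit: π = y_B(88.7 − (y_B + y_A)) − 11y_B.
∂π/∂y_B = 77.7 − 2y_B − y_A = 0, so y_B = 38.85 − 0.5y_A.
At y_A = 31: y_B = 38.85 − 0.5·31 = 23.35.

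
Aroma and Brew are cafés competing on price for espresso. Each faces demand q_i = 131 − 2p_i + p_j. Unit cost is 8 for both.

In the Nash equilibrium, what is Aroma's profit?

3362

Aroma's profit: π = (p_{Aroma} − 8)(131 − 2p_{Aroma} + p_{Brew}).
∂π/∂p_{Aroma} = 147 − 4p_{Aroma} + p_{Brew} = 0 ⇒ p_{Aroma} = 36.75 + 0.25p_{Brew}.
The game is symmetric, so in equilibrium p_{Brew} = p_{Aroma}: the reaction function gives 0.75p_{Aroma} = 36.75, hence p_{Aroma} = 49.
q_{Aroma} = 131 − 2·49 + 49 = 82.
Profit = (49 − 8)·82 = 3362.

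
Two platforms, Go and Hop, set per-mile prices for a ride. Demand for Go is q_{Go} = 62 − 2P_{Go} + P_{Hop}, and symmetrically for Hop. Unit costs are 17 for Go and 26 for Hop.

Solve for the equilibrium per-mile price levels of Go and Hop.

Go's profit: π = (P_{Go} − 17)(62 − 2P_{Go} + P_{Hop}).
∂π/∂P_{Go} = 96 − 4P_{Go} + P_{Hop} = 0 ⇒ P_{Go} = 24 + 0.25P_{Hop}.
Similarly P_{Hop} = 28.5 + 0.25P_{Go}.
Plugging P_{Hop} into Go's best response: P_{Go} = 24 + 0.25(28.5 + 0.25P_{Go}) ⇒ 0.9375P_{Go} = 31.125, so P_{Go} = 33.2.
Then P_{Hop} = 28.5 + 0.25·33.2 = 36.8.

33.2, 36.8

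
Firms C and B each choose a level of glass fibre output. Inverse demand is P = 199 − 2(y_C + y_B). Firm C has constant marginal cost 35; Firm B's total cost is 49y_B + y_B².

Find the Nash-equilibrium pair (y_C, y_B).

34.2, 13.6

Firm C's profit: π = y_C(199 − 2(y_C + y_B)) − 35y_C.
∂π/∂y_C = 164 − 4y_C − 2y_B = 0, so y_C = 41 − 0.5y_B.
For B: ∂π/∂y_B = 150 − 6y_B − 2y_C = 0 ⇒ y_B = 25 − (1/3)y_C.
Substituting the second reaction function into the first: y_C = 41 − 0.5(25 − (1/3)y_C), which gives (5/6)y_C = 28.5 ⇒ y_C = 34.2.
Then y_B = 25 − (1/3)·34.2 = 13.6.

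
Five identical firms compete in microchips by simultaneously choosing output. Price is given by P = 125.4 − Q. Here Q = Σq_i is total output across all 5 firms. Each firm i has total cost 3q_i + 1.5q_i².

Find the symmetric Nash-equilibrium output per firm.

13.6

A representative firm's profit is π_i = q_i(125.4 − Q) − 3q_i − 1.5q_i², with Q = q_i + Σ_{j≠i} q_j.
First-order condition: 122.4 − 5q_i − Σ_{j≠i} q_j = 0.
In a symmetric equilibrium every firm chooses the same q, so Σ_{j≠i} q_j = 4q. The condition becomes 122.4 − 9q = 0, giving q = 122.4/9 = 13.6.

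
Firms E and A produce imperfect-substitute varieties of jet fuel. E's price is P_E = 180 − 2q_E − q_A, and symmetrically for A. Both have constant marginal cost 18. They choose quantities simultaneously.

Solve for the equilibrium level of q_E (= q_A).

Firm E's profit: π = q_E(180 − 2q_E − q_A) − 18q_E.
∂π/∂q_E = 162 − 4q_E − q_A = 0 ⇒ q_E = 40.5 − 0.25q_A.
By symmetry q_A = q_E; substituting into the reaction function, 1.25q_E = 40.5 and q_E = 32.4.

32.4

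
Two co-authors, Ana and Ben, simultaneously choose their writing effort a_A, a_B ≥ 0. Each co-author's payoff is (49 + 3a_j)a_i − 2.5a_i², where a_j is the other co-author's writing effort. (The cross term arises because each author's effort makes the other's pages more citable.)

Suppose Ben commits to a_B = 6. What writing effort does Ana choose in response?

Ana's payoff is (49 + 3a_B)a_A − 2.5a_A².
∂π/∂a_A = 49 + 3a_B − 5a_A = 0, so a_A = 9.8 + 0.6a_B.
At a_B = 6: a_A = 9.8 + 0.6·6 = 13.4.

13.4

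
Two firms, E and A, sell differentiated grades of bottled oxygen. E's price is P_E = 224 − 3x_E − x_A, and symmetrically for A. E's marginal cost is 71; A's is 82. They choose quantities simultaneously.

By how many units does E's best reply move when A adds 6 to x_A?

-1

Firm E's profit: π = x_E(224 − 3x_E − x_A) − 71x_E.
∂π/∂x_E = 153 − 6x_E − x_A = 0 ⇒ x_E = 25.5 − (1/6)x_A.
The reaction-function slope is −1/6, so a 6-unit rise in x_A moves x_E by −1/6 × 6 = −1. E's best response falls — the actions are strategic substitutes.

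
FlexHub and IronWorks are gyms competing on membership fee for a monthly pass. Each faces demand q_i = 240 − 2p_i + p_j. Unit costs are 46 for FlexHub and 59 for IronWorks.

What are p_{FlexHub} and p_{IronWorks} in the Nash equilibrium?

112.4, 117.6

FlexHub's profit: π = (p_{FlexHub} − 46)(240 − 2p_{FlexHub} + p_{IronWorks}).
∂π/∂p_{FlexHub} = 332 − 4p_{FlexHub} + p_{IronWorks} = 0 ⇒ p_{FlexHub} = 83 + 0.25p_{IronWorks}.
Similarly p_{IronWorks} = 89.5 + 0.25p_{FlexHub}.
Plugging p_{IronWorks} into FlexHub's best response: p_{FlexHub} = 83 + 0.25(89.5 + 0.25p_{FlexHub}) ⇒ 0.9375p_{FlexHub} = 105.375, so p_{FlexHub} = 112.4.
Then p_{IronWorks} = 89.5 + 0.25·112.4 = 117.6.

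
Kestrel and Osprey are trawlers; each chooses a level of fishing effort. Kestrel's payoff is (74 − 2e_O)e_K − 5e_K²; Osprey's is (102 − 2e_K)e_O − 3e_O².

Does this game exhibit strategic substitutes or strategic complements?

Expanding Kestrel's payoff: 74e_K − 2e_Oe_K − 5e_K².
∂π/∂e_K = 74 − 2e_O − 10e_K = 0, so e_K = 7.4 − 0.2e_O.
The best-response slope de_K/de_O = −0.2 < 0: the reaction function is downward-sloping, so the choices are strategic substitutes.

strategic substitutes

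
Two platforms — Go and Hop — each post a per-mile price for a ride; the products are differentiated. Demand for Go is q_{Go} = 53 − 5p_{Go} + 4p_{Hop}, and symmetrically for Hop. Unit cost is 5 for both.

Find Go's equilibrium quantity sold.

Go's profit: π = (p_{Go} − 5)(53 − 5p_{Go} + 4p_{Hop}).
∂π/∂p_{Go} = 78 − 10p_{Go} + 4p_{Hop} = 0 ⇒ p_{Go} = 7.8 + 0.4p_{Hop}.
By symmetry p_{Hop} = p_{Go}; substituting into the reaction function, 0.6p_{Go} = 7.8 and p_{Go} = 13.
q_{Go} = 53 − 5·13 + 4·13 = 40.

40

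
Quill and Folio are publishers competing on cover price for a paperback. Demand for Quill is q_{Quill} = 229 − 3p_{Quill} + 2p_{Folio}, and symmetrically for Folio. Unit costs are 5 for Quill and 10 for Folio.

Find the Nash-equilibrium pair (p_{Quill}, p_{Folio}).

Quill's profit: π = (p_{Quill} − 5)(229 − 3p_{Quill} + 2p_{Folio}).
∂π/∂p_{Quill} = 244 − 6p_{Quill} + 2p_{Folio} = 0 ⇒ p_{Quill} = 122/3 + (1/3)p_{Folio}.
Similarly p_{Folio} = 259/6 + (1/3)p_{Quill}.
Substituting the second reaction function into the first: p_{Quill} = 122/3 + (1/3)(259/6 + (1/3)p_{Quill}), which gives (8/9)p_{Quill} = 991/18 ⇒ p_{Quill} = 61.9375.
Then p_{Folio} = 259/6 + (1/3)·61.9375 = 63.8125.

61.9375, 63.8125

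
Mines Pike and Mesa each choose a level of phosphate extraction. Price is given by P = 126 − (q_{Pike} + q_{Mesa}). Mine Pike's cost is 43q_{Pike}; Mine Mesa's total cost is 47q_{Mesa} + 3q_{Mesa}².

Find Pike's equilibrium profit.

1521

Mine Pike's profit: π = q_{Pike}(126 − (q_{Pike} + q_{Mesa})) − 43q_{Pike}.
∂π/∂q_{Pike} = 83 − 2q_{Pike} − q_{Mesa} = 0, so q_{Pike} = 41.5 − 0.5q_{Mesa}.
For Mesa: ∂π/∂q_{Mesa} = 79 − 8q_{Mesa} − q_{Pike} = 0 ⇒ q_{Mesa} = 9.875 − 0.125q_{Pike}.
Plugging q_{Mesa} into Pike's best response: q_{Pike} = 41.5 − 0.5(9.875 − 0.125q_{Pike}) ⇒ 0.9375q_{Pike} = 36.5625, so q_{Pike} = 39.
Then q_{Mesa} = 9.875 − 0.125·39 = 5.
Price P = 126 − 44 = 82.
Pike's profit: (82 − 43)·39 = 1521.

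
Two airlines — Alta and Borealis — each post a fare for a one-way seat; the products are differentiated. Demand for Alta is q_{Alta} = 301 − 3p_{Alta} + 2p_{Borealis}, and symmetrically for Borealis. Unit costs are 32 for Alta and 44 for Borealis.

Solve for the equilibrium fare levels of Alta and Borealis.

101.5, 106

Alta's profit: π = (p_{Alta} − 32)(301 − 3p_{Alta} + 2p_{Borealis}).
∂π/∂p_{Alta} = 397 − 6p_{Alta} + 2p_{Borealis} = 0 ⇒ p_{Alta} = 397/6 + (1/3)p_{Borealis}.
Similarly p_{Borealis} = 433/6 + (1/3)p_{Alta}.
Substituting the second reaction function into the first: p_{Alta} = 397/6 + (1/3)(433/6 + (1/3)p_{Alta}), which gives (8/9)p_{Alta} = 812/9 ⇒ p_{Alta} = 101.5.
Then p_{Borealis} = 433/6 + (1/3)·101.5 = 106.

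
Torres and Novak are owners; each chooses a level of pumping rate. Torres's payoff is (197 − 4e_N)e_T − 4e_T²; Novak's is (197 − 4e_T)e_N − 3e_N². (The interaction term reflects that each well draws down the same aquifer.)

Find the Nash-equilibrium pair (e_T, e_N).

Expanding Torres's payoff: 197e_T − 4e_Ne_T − 4e_T².
∂π/∂e_T = 197 − 4e_N − 8e_T = 0, so e_T = 24.625 − 0.5e_N.
Likewise for Novak: e_N = 197/6 − (2/3)e_T.
Plugging e_N into Torres's best response: e_T = 24.625 − 0.5(197/6 − (2/3)e_T) ⇒ (2/3)e_T = 197/24, so e_T = 12.3125.
Then e_N = 197/6 − (2/3)·12.3125 = 24.625.

12.3125, 24.625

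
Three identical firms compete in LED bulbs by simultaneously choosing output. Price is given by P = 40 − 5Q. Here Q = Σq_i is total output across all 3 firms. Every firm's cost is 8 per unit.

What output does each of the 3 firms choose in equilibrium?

A representative firm's profit is π_i = q_i(40 − 5Q) − 8q_i, with Q = q_i + Σ_{j≠i} q_j.
First-order condition: 32 − 10q_i − 5Σ_{j≠i} q_j = 0.
Imposing symmetry (q_j = q for all j) turns Σ_{j≠i} q_j into 2q, so 32 = 20q and q = 1.6.

1.6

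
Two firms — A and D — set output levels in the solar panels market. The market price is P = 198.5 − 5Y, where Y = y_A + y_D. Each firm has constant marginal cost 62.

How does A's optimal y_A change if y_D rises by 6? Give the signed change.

Firm A's profit: π = y_A(198.5 − 5(y_A + y_D)) − 62y_A.
∂π/∂y_A = 136.5 − 10y_A − 5y_D = 0, so y_A = 13.65 − 0.5y_D.
The reaction-function slope is −0.5, so a 6-unit rise in y_D moves y_A by −0.5 × 6 = −3. A's best response falls — the actions are strategic substitutes.

-3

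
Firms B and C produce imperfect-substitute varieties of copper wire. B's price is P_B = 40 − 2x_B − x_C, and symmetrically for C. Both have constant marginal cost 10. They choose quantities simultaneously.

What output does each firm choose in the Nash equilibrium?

Firm B's profit: π = x_B(40 − 2x_B − x_C) − 10x_B.
∂π/∂x_B = 30 − 4x_B − x_C = 0 ⇒ x_B = 7.5 − 0.25x_C.
By symmetry x_C = x_B; substituting into the reaction function, 1.25x_B = 7.5 and x_B = 6.

6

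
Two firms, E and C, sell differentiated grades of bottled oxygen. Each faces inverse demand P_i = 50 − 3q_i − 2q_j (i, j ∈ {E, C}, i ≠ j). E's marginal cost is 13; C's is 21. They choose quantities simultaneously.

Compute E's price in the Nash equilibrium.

28.375

Firm E's profit: π = q_E(50 − 3q_E − 2q_C) − 13q_E.
∂π/∂q_E = 37 − 6q_E − 2q_C = 0 ⇒ q_E = 37/6 − (1/3)q_C.
Similarly q_C = 29/6 − (1/3)q_E.
Plugging q_C into E's best response: q_E = 37/6 − (1/3)(29/6 − (1/3)q_E) ⇒ (8/9)q_E = 41/9, so q_E = 5.125.
Then q_C = 29/6 − (1/3)·5.125 = 3.125.
P_E = 50 − 3·5.125 − 2·3.125 = 28.375.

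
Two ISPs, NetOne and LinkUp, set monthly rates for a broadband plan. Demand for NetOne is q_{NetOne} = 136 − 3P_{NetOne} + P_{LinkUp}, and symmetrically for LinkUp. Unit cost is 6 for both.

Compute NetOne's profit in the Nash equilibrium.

NetOne's profit: π = (P_{NetOne} − 6)(136 − 3P_{NetOne} + P_{LinkUp}).
∂π/∂P_{NetOne} = 154 − 6P_{NetOne} + P_{LinkUp} = 0 ⇒ P_{NetOne} = 77/3 + (1/6)P_{LinkUp}.
By symmetry P_{LinkUp} = P_{NetOne}; substituting into the reaction function, (5/6)P_{NetOne} = 77/3 and P_{NetOne} = 30.8.
q_{NetOne} = 136 − 3·30.8 + 30.8 = 74.4.
Profit = (30.8 − 6)·74.4 = 1845.12.

1845.12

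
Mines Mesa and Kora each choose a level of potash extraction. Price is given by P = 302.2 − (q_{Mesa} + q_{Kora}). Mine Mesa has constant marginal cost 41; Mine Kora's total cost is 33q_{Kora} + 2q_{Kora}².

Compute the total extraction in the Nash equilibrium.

143.2

Mine Mesa's profit: π = q_{Mesa}(302.2 − (q_{Mesa} + q_{Kora})) − 41q_{Mesa}.
∂π/∂q_{Mesa} = 261.2 − 2q_{Mesa} − q_{Kora} = 0, so q_{Mesa} = 130.6 − 0.5q_{Kora}.
For Kora: ∂π/∂q_{Kora} = 269.2 − 6q_{Kora} − q_{Mesa} = 0 ⇒ q_{Kora} = 673/15 − (1/6)q_{Mesa}.
Substituting the second reaction function into the first: q_{Mesa} = 130.6 − 0.5(673/15 − (1/6)q_{Mesa}), which gives (11/12)q_{Mesa} = 649/6 ⇒ q_{Mesa} = 118.
Then q_{Kora} = 673/15 − (1/6)·118 = 25.2.
Total extraction: 118 + 25.2 = 143.2.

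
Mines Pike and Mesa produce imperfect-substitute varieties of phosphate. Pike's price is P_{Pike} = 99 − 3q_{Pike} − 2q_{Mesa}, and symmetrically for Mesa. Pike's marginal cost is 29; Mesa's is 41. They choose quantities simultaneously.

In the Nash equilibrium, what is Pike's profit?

Mine Pike's profit: π = q_{Pike}(99 − 3q_{Pike} − 2q_{Mesa}) − 29q_{Pike}.
∂π/∂q_{Pike} = 70 − 6q_{Pike} − 2q_{Mesa} = 0 ⇒ q_{Pike} = 35/3 − (1/3)q_{Mesa}.
Similarly q_{Mesa} = 29/3 − (1/3)q_{Pike}.
Solving the two reaction functions simultaneously: (1 − (−1/3)(−1/3))q_{Pike} = 35/3 − (1/3)·(29/3), so (8/9)q_{Pike} = 76/9 and q_{Pike} = 9.5.
Then q_{Mesa} = 29/3 − (1/3)·9.5 = 6.5.
P_{Pike} = 99 − 3·9.5 − 2·6.5 = 57.5.
Profit = (57.5 − 29)·9.5 = 270.75.

270.75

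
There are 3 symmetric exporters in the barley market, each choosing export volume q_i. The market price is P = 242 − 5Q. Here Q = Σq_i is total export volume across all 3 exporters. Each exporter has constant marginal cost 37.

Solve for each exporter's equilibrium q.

A representative exporter's profit is π_i = q_i(242 − 5Q) − 37q_i, with Q = q_i + Σ_{j≠i} q_j.
First-order condition: 205 − 10q_i − 5Σ_{j≠i} q_j = 0.
Imposing symmetry (q_j = q for all j) turns Σ_{j≠i} q_j into 2q, so 205 = 20q and q = 10.25.

10.25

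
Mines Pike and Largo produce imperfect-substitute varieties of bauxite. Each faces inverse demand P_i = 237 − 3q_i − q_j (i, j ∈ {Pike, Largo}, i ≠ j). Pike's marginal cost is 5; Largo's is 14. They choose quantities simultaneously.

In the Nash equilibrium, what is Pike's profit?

Mine Pike's profit: π = q_{Pike}(237 − 3q_{Pike} − q_{Largo}) − 5q_{Pike}.
∂π/∂q_{Pike} = 232 − 6q_{Pike} − q_{Largo} = 0 ⇒ q_{Pike} = 116/3 − (1/6)q_{Largo}.
Similarly q_{Largo} = 223/6 − (1/6)q_{Pike}.
Plugging q_{Largo} into Pike's best response: q_{Pike} = 116/3 − (1/6)(223/6 − (1/6)q_{Pike}) ⇒ (35/36)q_{Pike} = 1169/36, so q_{Pike} = 33.4.
Then q_{Largo} = 223/6 − (1/6)·33.4 = 31.6.
P_{Pike} = 237 − 3·33.4 − 31.6 = 105.2.
Profit = (105.2 − 5)·33.4 = 3346.68.

3346.68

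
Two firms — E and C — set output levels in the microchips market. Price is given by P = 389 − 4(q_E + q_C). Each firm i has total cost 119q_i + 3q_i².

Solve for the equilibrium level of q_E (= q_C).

Firm E's profit: π = q_E(389 − 4(q_E + q_C)) − 119q_E − 3q_E².
∂π/∂q_E = 270 − 14q_E − 4q_C = 0, so q_E = 135/7 − (2/7)q_C.
Setting q_E = q_C in the reaction function: q_E = 135/7 − (2/7)q_E, so q_E = (135/7) / (9/7) = 15.

15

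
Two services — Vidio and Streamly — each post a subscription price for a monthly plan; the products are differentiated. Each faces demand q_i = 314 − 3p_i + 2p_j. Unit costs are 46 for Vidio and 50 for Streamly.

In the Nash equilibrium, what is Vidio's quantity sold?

Vidio's profit: π = (p_{Vidio} − 46)(314 − 3p_{Vidio} + 2p_{Streamly}).
∂π/∂p_{Vidio} = 452 − 6p_{Vidio} + 2p_{Streamly} = 0 ⇒ p_{Vidio} = 226/3 + (1/3)p_{Streamly}.
Similarly p_{Streamly} = 232/3 + (1/3)p_{Vidio}.
Substituting the second reaction function into the first: p_{Vidio} = 226/3 + (1/3)(232/3 + (1/3)p_{Vidio}), which gives (8/9)p_{Vidio} = 910/9 ⇒ p_{Vidio} = 113.75.
Then p_{Streamly} = 232/3 + (1/3)·113.75 = 115.25.
q_{Vidio} = 314 − 3·113.75 + 2·115.25 = 203.25.

203.25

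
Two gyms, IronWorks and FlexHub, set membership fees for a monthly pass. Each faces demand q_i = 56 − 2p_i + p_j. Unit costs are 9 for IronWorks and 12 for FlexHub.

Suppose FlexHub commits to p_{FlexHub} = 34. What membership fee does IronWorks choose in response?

27

IronWorks's profit: π = (p_{IronWorks} − 9)(56 − 2p_{IronWorks} + p_{FlexHub}).
∂π/∂p_{IronWorks} = 74 − 4p_{IronWorks} + p_{FlexHub} = 0 ⇒ p_{IronWorks} = 18.5 + 0.25p_{FlexHub}.
At p_{FlexHub} = 34: p_{IronWorks} = 18.5 + 0.25·34 = 27.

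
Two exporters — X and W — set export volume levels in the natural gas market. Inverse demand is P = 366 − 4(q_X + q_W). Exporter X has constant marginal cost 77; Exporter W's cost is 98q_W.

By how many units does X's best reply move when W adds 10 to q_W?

Exporter X's profit: π = q_X(366 − 4(q_X + q_W)) − 77q_X.
∂π/∂q_X = 289 − 8q_X − 4q_W = 0, so q_X = 36.125 − 0.5q_W.
The reaction-function slope is −0.5, so a 10-unit rise in q_W moves q_X by −0.5 × 10 = −5. X's best response falls — the actions are strategic substitutes.

-5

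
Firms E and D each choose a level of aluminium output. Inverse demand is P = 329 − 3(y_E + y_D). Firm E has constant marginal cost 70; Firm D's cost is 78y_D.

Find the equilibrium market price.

159

Firm E's profit: π = y_E(329 − 3(y_E + y_D)) − 70y_E.
∂π/∂y_E = 259 − 6y_E − 3y_D = 0, so y_E = 259/6 − 0.5y_D.
By the same steps for D: y_D = 251/6 − 0.5y_E.
Substituting the second reaction function into the first: y_E = 259/6 − 0.5(251/6 − 0.5y_E), which gives 0.75y_E = 22.25 ⇒ y_E = 89/3.
Then y_D = 251/6 − 0.5·(89/3) = 27.
Equilibrium price: P = 329 − 3·(170/3) = 159.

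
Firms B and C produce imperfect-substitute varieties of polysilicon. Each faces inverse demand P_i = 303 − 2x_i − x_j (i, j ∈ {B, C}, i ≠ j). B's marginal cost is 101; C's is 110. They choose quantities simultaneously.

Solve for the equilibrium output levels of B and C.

41, 38

Firm B's profit: π = x_B(303 − 2x_B − x_C) − 101x_B.
∂π/∂x_B = 202 − 4x_B − x_C = 0 ⇒ x_B = 50.5 − 0.25x_C.
Similarly x_C = 48.25 − 0.25x_B.
Solving the two reaction functions simultaneously: (1 − (−0.25)(−0.25))x_B = 50.5 − 0.25·48.25, so 0.9375x_B = 38.4375 and x_B = 41.
Then x_C = 48.25 − 0.25·41 = 38.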